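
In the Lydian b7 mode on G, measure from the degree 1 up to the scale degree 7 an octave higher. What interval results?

m14

The scale runs G A B C# D E F.
That puts G below F.
From G to F: 22 semitones over a fourteenth = minor.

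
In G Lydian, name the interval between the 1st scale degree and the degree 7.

major seventh

Spelling G Lydian: G A B C# D E F#.
That puts G below F#.
G up to F# spans 7 letter names and 11 semitones — a major seventh.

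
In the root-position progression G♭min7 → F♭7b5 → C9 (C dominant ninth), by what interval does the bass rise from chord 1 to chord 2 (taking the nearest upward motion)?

minor seventh

The roots are G♭ and F♭.
From G♭ to F♭: 10 semitones over a seventh = minor.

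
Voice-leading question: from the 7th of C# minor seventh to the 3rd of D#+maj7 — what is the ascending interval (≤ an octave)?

C# minor seventh has B as its 7th, and D#+maj7 has F## as its 3rd.
From B to F##: 8 semitones over a fifth = augmented.

augmented fifth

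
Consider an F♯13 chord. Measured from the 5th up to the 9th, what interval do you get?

F♯13: F♯, A♯, C♯, E, G♯, D♯.
The 5th is C♯ and the 9th is G♯.
From C♯ to G♯ is 7 semitones, exactly the perfect fifth.

perfect fifth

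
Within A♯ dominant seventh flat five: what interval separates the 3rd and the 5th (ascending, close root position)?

The chord tones of A♯7b5 are A♯–C𝄪–E–G♯.
3rd = C𝄪; 5th = E.
From C𝄪 to E: 2 semitones over a third = diminished.

diminished third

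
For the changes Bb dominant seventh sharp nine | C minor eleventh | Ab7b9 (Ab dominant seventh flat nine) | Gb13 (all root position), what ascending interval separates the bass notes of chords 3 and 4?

The roots are Ab and Gb.
From Ab to Gb: 10 semitones over a seventh = minor.

minor seventh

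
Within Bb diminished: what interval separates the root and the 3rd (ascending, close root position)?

The chord tones of Bbdim (Bb diminished) are Bb–Db–Fb.
So we need the interval from Bb up to Db.
Bb up to Db is 3 semitones, a half step narrower than a major third, so the interval is minor.

minor 3rd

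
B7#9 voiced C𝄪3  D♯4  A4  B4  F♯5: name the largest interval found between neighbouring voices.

minor ninth

Adjacent intervals: C𝄪3→D♯4 = minor ninth; D♯4→A4 = diminished fifth; A4→B4 = major second; B4→F♯5 = perfect fifth.
The largest is C𝄪3 to D♯4, a minor ninth (13 semitones).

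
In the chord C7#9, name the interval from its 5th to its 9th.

C dominant seventh sharp nine: C, E, G, Bb, D#.
That puts G below D#.
G up to D# is 8 semitones, a half step wider than a perfect fifth, so the interval is augmented.

A5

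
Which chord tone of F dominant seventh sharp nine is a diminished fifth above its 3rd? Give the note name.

F7#9: F–A–C–E♭–G♯.
The 3rd is A. A diminished fifth above A is E♭.
E♭ is the chord's 7th.

Eb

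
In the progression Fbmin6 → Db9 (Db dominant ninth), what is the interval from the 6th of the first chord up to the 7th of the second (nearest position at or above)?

minor seventh

Fbmin6 has Db as its 6th, and Db9 (Db dominant ninth) has Cb as its 7th.
7 letter names make it a seventh; at 10 semitones (a half step narrower than major) the quality is minor.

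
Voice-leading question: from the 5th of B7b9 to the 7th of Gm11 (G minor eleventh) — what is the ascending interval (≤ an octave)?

diminished 8th

B7b9 has F♯ as its 5th, and Gm11 (G minor eleventh) has F as its 7th.
From F♯ to F: 11 semitones over an octave = diminished.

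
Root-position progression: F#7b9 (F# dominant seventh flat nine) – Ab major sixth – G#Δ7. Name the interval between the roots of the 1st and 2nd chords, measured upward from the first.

The roots are F# and Ab.
From F# to Ab: 2 semitones over a third = diminished.

d3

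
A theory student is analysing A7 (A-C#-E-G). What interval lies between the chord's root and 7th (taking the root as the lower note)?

minor 7th

The root is A and the 7th is G.
7 letter names make it a seventh; at 10 semitones (a half step narrower than major) the quality is minor.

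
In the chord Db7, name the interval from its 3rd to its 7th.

Db7 is spelled Db F Ab Cb.
The 3rd is F and the 7th is Cb.
F up to Cb is 6 semitones, a half step narrower than a perfect fifth, so the interval is diminished.

diminished fifth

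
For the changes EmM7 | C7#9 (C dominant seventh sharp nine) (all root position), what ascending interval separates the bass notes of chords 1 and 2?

The roots are E and C.
E up to C is 8 semitones, a half step narrower than a major sixth, so the interval is minor.

minor sixth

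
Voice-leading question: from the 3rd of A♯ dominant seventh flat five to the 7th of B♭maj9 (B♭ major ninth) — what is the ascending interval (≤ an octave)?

diminished sixth

The 3rd of A♯ dominant seventh flat five is C𝄪; the 7th of B♭maj9 (B♭ major ninth) is A.
6 letter names make it a sixth; at 7 semitones (a whole step narrower than major) the quality is diminished.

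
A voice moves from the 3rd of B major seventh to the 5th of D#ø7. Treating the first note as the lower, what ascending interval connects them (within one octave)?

B major seventh has D# as its 3rd, and D#ø7 has A as its 5th.
5 letter names make it a fifth; at 6 semitones (a half step narrower than perfect) the quality is diminished.

diminished 5th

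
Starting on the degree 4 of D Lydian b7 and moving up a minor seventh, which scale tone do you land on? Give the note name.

The scale is D E F# G# A B C.
The degree 4 is G#; a minor seventh above that is F# — scale degree 3.

F#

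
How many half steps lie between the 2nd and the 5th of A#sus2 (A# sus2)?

A#sus2 is spelled A#, B#, E#.
B# to E# is a perfect fourth: 5 semitones.

5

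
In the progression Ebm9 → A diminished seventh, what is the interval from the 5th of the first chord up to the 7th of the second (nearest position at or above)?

m6

Ebm9 has Bb as its 5th, and A diminished seventh has Gb as its 7th.
6 letter names make it a sixth; at 8 semitones (a half step narrower than major) the quality is minor.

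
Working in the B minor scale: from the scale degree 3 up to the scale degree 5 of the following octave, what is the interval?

major tenth

Spelling the B minor scale: B C# D E F# G A.
The scale degree 3 is D and the 5th scale degree (up an octave) is F#.
Counting 10 letters and 16 half steps from D gives a major tenth.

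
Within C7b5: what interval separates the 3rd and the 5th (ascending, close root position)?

C7b5 (C dominant seventh flat five): C, E, Gb, Bb.
The 3rd is E and the 5th is Gb.
3 letter names make it a third; at 2 semitones (a whole step narrower than major) the quality is diminished.

diminished 3rd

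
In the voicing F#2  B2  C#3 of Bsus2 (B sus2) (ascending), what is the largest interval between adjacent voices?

Adjacent intervals: F#2→B2 = perfect fourth; B2→C#3 = major second.
The largest is F#2 to B2, a perfect fourth (5 semitones).

P4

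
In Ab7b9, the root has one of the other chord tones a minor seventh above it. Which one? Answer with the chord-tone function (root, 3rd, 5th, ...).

Spelling the chord: Ab, C, Eb, Gb, Bbb.
The root is Ab. A minor seventh above Ab is Gb.
Gb is the chord's 7th.

7th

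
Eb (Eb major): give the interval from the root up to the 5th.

Ebmaj: Eb, G, Bb.
Root = Eb; 5th = Bb.
Counting 5 letters and 7 half steps from Eb gives a perfect fifth.

perfect fifth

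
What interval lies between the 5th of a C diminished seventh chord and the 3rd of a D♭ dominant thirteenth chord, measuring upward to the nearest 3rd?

major seventh

C diminished seventh has G♭ as its 5th, and D♭ dominant thirteenth has F as its 3rd.
G♭ up to F spans 7 letter names and 11 semitones — a major seventh.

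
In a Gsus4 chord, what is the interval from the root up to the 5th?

perfect 5th

Gsus4: G–C–D.
Root = G; 5th = D.
Counting 5 letters and 7 half steps from G gives a perfect fifth.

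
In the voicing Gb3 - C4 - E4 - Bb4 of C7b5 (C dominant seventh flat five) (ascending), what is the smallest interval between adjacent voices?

major third

Adjacent intervals: Gb3→C4 = augmented fourth; C4→E4 = major third; E4→Bb4 = diminished fifth.
The smallest is C4 to E4, a major third (4 semitones).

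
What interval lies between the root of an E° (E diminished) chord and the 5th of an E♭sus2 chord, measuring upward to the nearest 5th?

The root of E° (E diminished) is E; the 5th of E♭sus2 is B♭.
From E to B♭: 6 semitones over a fifth = diminished.

diminished fifth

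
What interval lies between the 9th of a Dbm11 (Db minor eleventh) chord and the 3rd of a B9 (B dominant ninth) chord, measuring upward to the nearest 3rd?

The 9th of Dbm11 (Db minor eleventh) is Eb; the 3rd of B9 (B dominant ninth) is D#.
From Eb to D#: 12 semitones over a seventh = augmented.

augmented seventh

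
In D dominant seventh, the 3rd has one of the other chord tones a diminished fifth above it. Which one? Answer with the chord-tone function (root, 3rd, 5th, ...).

7th

D7 is spelled D, F#, A, C.
The 3rd is F#. A diminished fifth above F# is C.
C is the chord's 7th.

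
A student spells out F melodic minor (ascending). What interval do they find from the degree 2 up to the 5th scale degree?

perfect fourth

The scale runs F G A♭ B♭ C D E.
So we need the interval from G up to C.
From G to C is 5 semitones, exactly the perfect fourth.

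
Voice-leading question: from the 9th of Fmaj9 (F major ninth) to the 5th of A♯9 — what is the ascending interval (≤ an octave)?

augmented 6th

The 9th of Fmaj9 (F major ninth) is G; the 5th of A♯9 is E♯.
From G to E♯: 10 semitones over a sixth = augmented.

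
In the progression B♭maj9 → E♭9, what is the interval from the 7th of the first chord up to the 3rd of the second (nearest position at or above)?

m7

The 7th of B♭maj9 is A; the 3rd of E♭9 is G.
7 letter names make it a seventh; at 10 semitones (a half step narrower than major) the quality is minor.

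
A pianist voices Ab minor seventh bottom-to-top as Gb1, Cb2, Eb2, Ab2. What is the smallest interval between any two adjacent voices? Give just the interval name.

major 3rd

Adjacent intervals: Gb1→Cb2 = perfect fourth; Cb2→Eb2 = major third; Eb2→Ab2 = perfect fourth.
The smallest is Cb2 to Eb2, a major third (4 semitones).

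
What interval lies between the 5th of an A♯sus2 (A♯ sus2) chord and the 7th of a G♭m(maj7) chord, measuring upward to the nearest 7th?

diminished 2nd

The 5th of A♯sus2 (A♯ sus2) is E♯; the 7th of G♭m(maj7) is F.
2 letter names make it a second; at 0 semitones (a whole step narrower than major) the quality is diminished.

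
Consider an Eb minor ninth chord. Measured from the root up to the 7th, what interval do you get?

Ebmin9 is spelled Eb, Gb, Bb, Db, F.
So we need the interval from Eb up to Db.
Eb up to Db is 10 semitones, a half step narrower than a major seventh, so the interval is minor.

minor 7th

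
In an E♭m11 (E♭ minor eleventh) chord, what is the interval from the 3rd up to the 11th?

E♭m11 (E♭ minor eleventh) is spelled E♭, G♭, B♭, D♭, F, A♭.
The 3rd is G♭ and the 11th is A♭.
G♭ up to A♭ spans 9 letter names and 14 semitones — a major ninth.

major ninth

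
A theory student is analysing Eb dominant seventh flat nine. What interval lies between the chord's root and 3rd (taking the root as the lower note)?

major third

Spelling the chord: Eb-G-Bb-Db-Fb.
That puts Eb below G.
From Eb to G is 4 semitones, exactly the major third.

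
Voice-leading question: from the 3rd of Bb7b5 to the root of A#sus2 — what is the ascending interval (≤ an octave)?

augmented 5th

Bb7b5 has D as its 3rd, and A#sus2 has A# as its root.
5 letter names make it a fifth; at 8 semitones (a half step wider than perfect) the quality is augmented.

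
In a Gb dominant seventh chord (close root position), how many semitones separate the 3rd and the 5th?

3

Spelling the chord: Gb-Bb-Db-Fb.
Bb to Db is a minor third: 3 semitones.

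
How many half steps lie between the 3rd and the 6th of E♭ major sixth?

5

Spelling the chord: E♭ G B♭ C.
G to C is a perfect fourth: 5 semitones.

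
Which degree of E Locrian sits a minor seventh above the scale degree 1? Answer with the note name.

D

The scale is E F G A Bb C D.
The scale degree 1 is E; a minor seventh above that is D — scale degree 7.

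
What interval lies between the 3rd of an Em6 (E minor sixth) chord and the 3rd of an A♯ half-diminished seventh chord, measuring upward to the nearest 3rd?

The 3rd of Em6 (E minor sixth) is G; the 3rd of A♯ half-diminished seventh is C♯.
4 letter names make it a fourth; at 6 semitones (a half step wider than perfect) the quality is augmented.

augmented fourth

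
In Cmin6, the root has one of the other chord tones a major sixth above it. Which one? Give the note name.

A

The chord tones of Cmin6 (C minor sixth) are C-Eb-G-A.
The root is C. A major sixth above C is A.
A is the chord's 6th.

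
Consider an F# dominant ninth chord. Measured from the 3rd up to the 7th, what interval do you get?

d5

The chord tones of F# dominant ninth are F#, A#, C#, E, G#.
The 3rd is A# and the 7th is E.
5 letter names make it a fifth; at 6 semitones (a half step narrower than perfect) the quality is diminished.
This 3–7 tritone is the characteristic tension at the heart of the dominant sound.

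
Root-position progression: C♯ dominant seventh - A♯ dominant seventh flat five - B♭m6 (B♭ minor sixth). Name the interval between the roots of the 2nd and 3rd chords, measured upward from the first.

The roots are A♯ and B♭.
From A♯ to B♭: 0 semitones over a second = diminished.

diminished 2nd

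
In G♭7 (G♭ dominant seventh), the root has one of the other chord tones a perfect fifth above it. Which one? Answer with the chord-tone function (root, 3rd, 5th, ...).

G♭7 (G♭ dominant seventh): G♭ B♭ D♭ F♭.
The root is G♭. A perfect fifth above G♭ is D♭.
D♭ is the chord's 5th.

5th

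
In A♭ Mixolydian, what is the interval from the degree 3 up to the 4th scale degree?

Spelling A♭ Mixolydian: A♭ B♭ C D♭ E♭ F G♭.
The degree 3 is C and the 4th degree is D♭.
From C to D♭: 1 semitone over a second = minor.

minor 2nd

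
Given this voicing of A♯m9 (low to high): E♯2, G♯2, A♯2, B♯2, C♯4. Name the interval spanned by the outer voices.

The outer voices are E♯2 and C♯4.
13 letter names make it a thirteenth; at 20 semitones (a half step narrower than major) the quality is minor.

minor thirteenth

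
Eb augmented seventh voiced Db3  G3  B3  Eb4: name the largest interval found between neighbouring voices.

A4

Adjacent intervals: Db3→G3 = augmented fourth; G3→B3 = major third; B3→Eb4 = diminished fourth.
The largest is Db3 to G3, an augmented fourth (6 semitones).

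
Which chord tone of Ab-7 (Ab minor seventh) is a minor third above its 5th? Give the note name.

Gb

Abm7 (Ab minor seventh): Ab Cb Eb Gb.
The 5th is Eb. A minor third above Eb is Gb.
Gb is the chord's 7th.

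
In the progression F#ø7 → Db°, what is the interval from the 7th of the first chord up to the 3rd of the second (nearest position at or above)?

diminished second

F#ø7 has E as its 7th, and Db° has Fb as its 3rd.
E up to Fb is 0 semitones, a whole step narrower than a major second, so the interval is diminished.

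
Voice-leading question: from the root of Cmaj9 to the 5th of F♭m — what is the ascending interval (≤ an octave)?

d8

The root of Cmaj9 is C; the 5th of F♭m is C♭.
From C to C♭: 11 semitones over an octave = diminished.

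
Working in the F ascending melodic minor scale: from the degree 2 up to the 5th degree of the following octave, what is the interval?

perfect eleventh

F melodic minor: F G A♭ B♭ C D E.
The degree 2 is G and the degree 5 (up an octave) is C.
Counting 11 letters and 17 half steps from G gives a perfect eleventh.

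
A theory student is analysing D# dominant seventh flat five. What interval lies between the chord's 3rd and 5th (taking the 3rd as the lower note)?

diminished third

Spelling the chord: D#-F##-A-C#.
3rd = F##; 5th = A.
3 letter names make it a third; at 2 semitones (a whole step narrower than major) the quality is diminished.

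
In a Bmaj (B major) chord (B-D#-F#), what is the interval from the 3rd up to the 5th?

3rd = D#; 5th = F#.
From D# to F#: 3 semitones over a third = minor.

minor third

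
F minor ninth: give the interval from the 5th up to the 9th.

Fmin9 (F minor ninth): F–A♭–C–E♭–G.
That puts C below G.
From C to G is 7 semitones, exactly the perfect fifth.

perfect 5th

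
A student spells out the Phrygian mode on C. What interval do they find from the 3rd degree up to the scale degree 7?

The scale runs C Db Eb F G Ab Bb.
That puts Eb below Bb.
Counting 5 letters and 7 half steps from Eb gives a perfect fifth.

perfect 5th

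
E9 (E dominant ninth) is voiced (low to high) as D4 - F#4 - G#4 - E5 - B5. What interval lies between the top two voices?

perfect 5th

Those voices are E5 and B5.
Counting 5 letters and 7 half steps from E gives a perfect fifth.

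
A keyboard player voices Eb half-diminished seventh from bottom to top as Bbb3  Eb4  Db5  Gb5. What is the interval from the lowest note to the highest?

major 13th

The outer voices are Bbb3 and Gb5.
Counting 13 letters and 21 half steps from Bbb gives a major thirteenth.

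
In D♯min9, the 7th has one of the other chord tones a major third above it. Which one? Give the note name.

D♯m9 (D♯ minor ninth) is spelled D♯, F♯, A♯, C♯, E♯.
The 7th is C♯. A major third above C♯ is E♯.
E♯ is the chord's 9th.

E#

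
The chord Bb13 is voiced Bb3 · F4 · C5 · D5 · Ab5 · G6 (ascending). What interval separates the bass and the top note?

major 20th

The outer voices are Bb3 and G6.
Counting 20 letters and 33 half steps from Bb gives a major 20th.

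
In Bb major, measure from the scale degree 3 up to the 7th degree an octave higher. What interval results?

Spelling Bb major: Bb C D Eb F G A.
The scale degree 3 is D and the 7th degree (up an octave) is A.
From D to A is 19 semitones, exactly the perfect twelfth.

P12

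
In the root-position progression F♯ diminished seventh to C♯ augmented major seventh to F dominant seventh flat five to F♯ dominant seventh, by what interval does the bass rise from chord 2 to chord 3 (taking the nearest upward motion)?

The roots are C♯ and F.
From C♯ to F: 4 semitones over a fourth = diminished.

diminished fourth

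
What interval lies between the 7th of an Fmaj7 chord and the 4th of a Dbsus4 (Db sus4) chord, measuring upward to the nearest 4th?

The 7th of Fmaj7 is E; the 4th of Dbsus4 (Db sus4) is Gb.
From E to Gb: 2 semitones over a third = diminished.

diminished third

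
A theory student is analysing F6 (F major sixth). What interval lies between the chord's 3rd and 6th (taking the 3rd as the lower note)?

perfect fourth

F6 is spelled F–A–C–D.
3rd = A; 6th = D.
Counting 4 letters and 5 half steps from A gives a perfect fourth.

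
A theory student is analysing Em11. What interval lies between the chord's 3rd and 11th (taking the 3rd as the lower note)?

Spelling the chord: E-G-B-D-F#-A.
3rd = G; 11th = A.
G up to A spans 9 letter names and 14 semitones — a major ninth.

M9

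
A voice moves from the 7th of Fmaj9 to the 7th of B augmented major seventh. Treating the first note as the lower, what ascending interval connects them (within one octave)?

The 7th of Fmaj9 is E; the 7th of B augmented major seventh is A#.
4 letter names make it a fourth; at 6 semitones (a half step wider than perfect) the quality is augmented.

augmented fourth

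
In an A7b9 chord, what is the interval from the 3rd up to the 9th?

diminished seventh

The chord tones of A7b9 (A dominant seventh flat nine) are A-C#-E-G-Bb.
So we need the interval from C# up to Bb.
From C# to Bb: 9 semitones over a seventh = diminished.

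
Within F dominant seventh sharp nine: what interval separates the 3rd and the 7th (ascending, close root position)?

F7#9 (F dominant seventh sharp nine): F–A–C–Eb–G#.
So we need the interval from A up to Eb.
From A to Eb: 6 semitones over a fifth = diminished.

diminished 5th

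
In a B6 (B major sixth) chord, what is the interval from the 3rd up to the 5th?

The chord tones of B6 are B D# F# G#.
So we need the interval from D# up to F#.
3 letter names make it a third; at 3 semitones (a half step narrower than major) the quality is minor.

m3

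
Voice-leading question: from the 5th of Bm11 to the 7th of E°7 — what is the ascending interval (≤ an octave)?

Bm11 has F♯ as its 5th, and E°7 has D♭ as its 7th.
6 letter names make it a sixth; at 7 semitones (a whole step narrower than major) the quality is diminished.

diminished sixth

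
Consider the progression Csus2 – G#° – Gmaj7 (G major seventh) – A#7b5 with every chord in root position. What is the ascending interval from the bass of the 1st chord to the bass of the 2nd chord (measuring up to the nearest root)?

augmented fifth

The roots are C and G#.
5 letter names make it a fifth; at 8 semitones (a half step wider than perfect) the quality is augmented.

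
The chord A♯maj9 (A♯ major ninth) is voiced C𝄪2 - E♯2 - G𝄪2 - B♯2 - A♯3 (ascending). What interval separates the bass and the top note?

minor 13th

The outer voices are C𝄪2 and A♯3.
C𝄪 up to A♯ is 20 semitones, a half step narrower than a major thirteenth, so the interval is minor.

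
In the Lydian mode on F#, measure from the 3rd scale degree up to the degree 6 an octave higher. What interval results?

F# lydian: F# G# A# B# C# D# E#.
3rd scale degree = A#; scale degree 6 (up an octave) = D#.
Counting 11 letters and 17 half steps from A# gives a perfect eleventh.

perfect eleventh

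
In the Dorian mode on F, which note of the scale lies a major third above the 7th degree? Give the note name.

The scale is F G Ab Bb C D Eb.
The 7th degree is Eb; a major third above that is G — scale degree 2.

G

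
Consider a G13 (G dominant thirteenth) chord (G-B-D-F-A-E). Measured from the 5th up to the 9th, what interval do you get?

perfect 5th

So we need the interval from D up to A.
D up to A spans 5 letter names and 7 semitones — a perfect fifth.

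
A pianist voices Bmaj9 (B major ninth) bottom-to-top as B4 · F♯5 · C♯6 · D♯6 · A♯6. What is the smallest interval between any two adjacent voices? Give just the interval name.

Adjacent intervals: B4→F♯5 = perfect fifth; F♯5→C♯6 = perfect fifth; C♯6→D♯6 = major second; D♯6→A♯6 = perfect fifth.
The smallest is C♯6 to D♯6, a major second (2 semitones).

major second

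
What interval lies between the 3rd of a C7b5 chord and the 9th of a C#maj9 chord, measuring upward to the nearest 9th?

major seventh

The 3rd of C7b5 is E; the 9th of C#maj9 is D#.
From E to D# is 11 semitones, exactly the major seventh.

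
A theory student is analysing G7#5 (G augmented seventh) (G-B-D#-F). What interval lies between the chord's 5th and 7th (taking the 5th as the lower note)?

diminished third

So we need the interval from D# up to F.
From D# to F: 2 semitones over a third = diminished.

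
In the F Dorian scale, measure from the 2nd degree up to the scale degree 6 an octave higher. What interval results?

perfect twelfth

F dorian: F G A♭ B♭ C D E♭.
That puts G below D.
G up to D spans 12 letter names and 19 semitones — a perfect twelfth.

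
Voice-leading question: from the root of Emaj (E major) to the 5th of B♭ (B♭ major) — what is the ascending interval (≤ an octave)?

Emaj (E major) has E as its root, and B♭ (B♭ major) has F as its 5th.
E up to F is 1 semitone, a half step narrower than a major second, so the interval is minor.

minor 2nd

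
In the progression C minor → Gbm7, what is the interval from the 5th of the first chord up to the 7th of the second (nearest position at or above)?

diminished 7th

The 5th of C minor is G; the 7th of Gbm7 is Fb.
G up to Fb is 9 semitones, a whole step narrower than a major seventh, so the interval is diminished.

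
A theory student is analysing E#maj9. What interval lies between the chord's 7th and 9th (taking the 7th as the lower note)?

Spelling the chord: E#, G##, B#, D##, F##.
So we need the interval from D## up to F##.
From D## to F##: 3 semitones over a third = minor.

minor third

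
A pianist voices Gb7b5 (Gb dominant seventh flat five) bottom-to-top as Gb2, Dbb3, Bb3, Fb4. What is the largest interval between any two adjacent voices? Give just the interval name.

A6

Adjacent intervals: Gb2→Dbb3 = diminished fifth; Dbb3→Bb3 = augmented sixth; Bb3→Fb4 = diminished fifth.
The largest is Dbb3 to Bb3, an augmented sixth (10 semitones).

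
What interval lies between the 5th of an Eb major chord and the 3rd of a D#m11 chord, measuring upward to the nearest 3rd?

The 5th of Eb major is Bb; the 3rd of D#m11 is F#.
From Bb to F#: 8 semitones over a fifth = augmented.

augmented 5th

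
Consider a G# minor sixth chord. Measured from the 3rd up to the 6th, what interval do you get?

A4

G# minor sixth: G#–B–D#–E#.
The 3rd is B and the 6th is E#.
From B to E#: 6 semitones over a fourth = augmented.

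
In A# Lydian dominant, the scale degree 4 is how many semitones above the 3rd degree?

2

The scale is A# B# C## D## E# F## G#.
C## up to D## is a major second — 2 semitones.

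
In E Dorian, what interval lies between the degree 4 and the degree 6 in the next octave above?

M10

E dorian: E F♯ G A B C♯ D.
That puts A below C♯.
A up to C♯ spans 10 letter names and 16 semitones — a major tenth.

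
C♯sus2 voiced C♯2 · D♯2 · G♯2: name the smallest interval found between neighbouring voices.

Adjacent intervals: C♯2→D♯2 = major second; D♯2→G♯2 = perfect fourth.
The smallest is C♯2 to D♯2, a major second (2 semitones).

major 2nd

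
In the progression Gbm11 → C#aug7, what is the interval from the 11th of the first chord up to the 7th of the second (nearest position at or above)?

augmented seventh

Gbm11 has Cb as its 11th, and C#aug7 has B as its 7th.
From Cb to B: 12 semitones over a seventh = augmented.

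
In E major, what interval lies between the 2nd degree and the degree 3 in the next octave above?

major 9th

Spelling E major: E F# G# A B C# D#.
So we need the interval from F# up to G#.
From F# to G# is 14 semitones, exactly the major ninth.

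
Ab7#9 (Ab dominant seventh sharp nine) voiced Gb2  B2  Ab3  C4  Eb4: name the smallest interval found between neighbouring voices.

Adjacent intervals: Gb2→B2 = augmented third; B2→Ab3 = diminished seventh; Ab3→C4 = major third; C4→Eb4 = minor third.
The smallest is C4 to Eb4, a minor third (3 semitones).

minor third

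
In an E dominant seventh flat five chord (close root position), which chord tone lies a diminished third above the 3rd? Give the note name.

The chord tones of E7b5 are E G# Bb D.
The 3rd is G#. A diminished third above G# is Bb.
Bb is the chord's 5th.

Bb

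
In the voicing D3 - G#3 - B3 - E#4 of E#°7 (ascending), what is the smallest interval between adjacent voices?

minor third

Adjacent intervals: D3→G#3 = augmented fourth; G#3→B3 = minor third; B3→E#4 = augmented fourth.
The smallest is G#3 to B3, a minor third (3 semitones).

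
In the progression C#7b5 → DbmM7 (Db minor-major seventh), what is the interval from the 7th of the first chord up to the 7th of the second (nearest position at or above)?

C#7b5 has B as its 7th, and DbmM7 (Db minor-major seventh) has C as its 7th.
2 letter names make it a second; at 1 semitone (a half step narrower than major) the quality is minor.

minor second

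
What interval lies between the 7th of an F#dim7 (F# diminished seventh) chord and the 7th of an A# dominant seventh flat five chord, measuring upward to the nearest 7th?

augmented 3rd

F#dim7 (F# diminished seventh) has Eb as its 7th, and A# dominant seventh flat five has G# as its 7th.
Eb up to G# is 5 semitones, a half step wider than a major third, so the interval is augmented.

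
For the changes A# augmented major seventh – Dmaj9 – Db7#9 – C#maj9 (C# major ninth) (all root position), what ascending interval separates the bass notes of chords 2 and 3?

diminished 8th

The roots are D and Db.
8 letter names make it an octave; at 11 semitones (a half step narrower than perfect) the quality is diminished.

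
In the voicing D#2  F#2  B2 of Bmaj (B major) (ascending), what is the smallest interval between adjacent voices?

m3

Adjacent intervals: D#2→F#2 = minor third; F#2→B2 = perfect fourth.
The smallest is D#2 to F#2, a minor third (3 semitones).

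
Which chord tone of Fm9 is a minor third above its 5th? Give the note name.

Eb

Spelling the chord: F, Ab, C, Eb, G.
The 5th is C. A minor third above C is Eb.
Eb is the chord's 7th.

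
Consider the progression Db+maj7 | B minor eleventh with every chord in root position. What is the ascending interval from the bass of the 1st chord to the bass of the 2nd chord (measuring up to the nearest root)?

The roots are Db and B.
Db up to B is 10 semitones, a half step wider than a major sixth, so the interval is augmented.

augmented sixth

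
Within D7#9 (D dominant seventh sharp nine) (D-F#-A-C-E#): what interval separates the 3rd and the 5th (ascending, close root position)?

m3

The 3rd is F# and the 5th is A.
From F# to A: 3 semitones over a third = minor.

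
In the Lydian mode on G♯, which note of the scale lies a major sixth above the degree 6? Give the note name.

C##

The scale is G♯ A♯ B♯ C𝄪 D♯ E♯ F𝄪.
The degree 6 is E♯; a major sixth above that is C𝄪 — scale degree 4.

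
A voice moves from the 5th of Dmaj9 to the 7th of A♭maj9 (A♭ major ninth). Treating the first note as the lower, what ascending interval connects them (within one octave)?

Dmaj9 has A as its 5th, and A♭maj9 (A♭ major ninth) has G as its 7th.
A up to G is 10 semitones, a half step narrower than a major seventh, so the interval is minor.

m7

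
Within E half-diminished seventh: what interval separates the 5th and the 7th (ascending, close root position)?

major third

The chord tones of Em7b5 (E half-diminished seventh) are E, G, Bb, D.
So we need the interval from Bb up to D.
Counting 3 letters and 4 half steps from Bb gives a major third.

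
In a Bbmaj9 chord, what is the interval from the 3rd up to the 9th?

Spelling the chord: Bb–D–F–A–C.
That puts D below C.
7 letter names make it a seventh; at 10 semitones (a half step narrower than major) the quality is minor.

minor 7th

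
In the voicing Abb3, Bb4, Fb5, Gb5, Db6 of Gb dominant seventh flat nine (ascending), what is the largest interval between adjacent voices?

augmented ninth

Adjacent intervals: Abb3→Bb4 = augmented ninth; Bb4→Fb5 = diminished fifth; Fb5→Gb5 = major second; Gb5→Db6 = perfect fifth.
The largest is Abb3 to Bb4, an augmented ninth (15 semitones).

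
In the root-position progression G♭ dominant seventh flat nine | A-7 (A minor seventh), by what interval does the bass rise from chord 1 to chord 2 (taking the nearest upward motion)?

The roots are G♭ and A.
2 letter names make it a second; at 3 semitones (a half step wider than major) the quality is augmented.

augmented second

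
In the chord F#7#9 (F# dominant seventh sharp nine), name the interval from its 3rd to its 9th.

F#7#9 is spelled F#-A#-C#-E-G##.
That puts A# below G##.
Counting 7 letters and 11 half steps from A# gives a major seventh.

major seventh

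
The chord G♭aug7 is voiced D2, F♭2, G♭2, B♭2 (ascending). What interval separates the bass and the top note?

m6

The outer voices are D2 and B♭2.
6 letter names make it a sixth; at 8 semitones (a half step narrower than major) the quality is minor.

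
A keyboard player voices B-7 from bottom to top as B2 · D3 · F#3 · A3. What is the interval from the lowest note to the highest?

The outer voices are B2 and A3.
From B to A: 10 semitones over a seventh = minor.

minor seventh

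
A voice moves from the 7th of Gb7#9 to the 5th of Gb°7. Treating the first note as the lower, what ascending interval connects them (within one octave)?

minor 6th

The 7th of Gb7#9 is Fb; the 5th of Gb°7 is Dbb.
From Fb to Dbb: 8 semitones over a sixth = minor.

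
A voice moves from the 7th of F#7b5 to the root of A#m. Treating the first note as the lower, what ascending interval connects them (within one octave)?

F#7b5 has E as its 7th, and A#m has A# as its root.
From E to A#: 6 semitones over a fourth = augmented.

augmented 4th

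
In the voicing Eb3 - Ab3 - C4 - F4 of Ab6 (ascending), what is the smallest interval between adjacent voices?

Adjacent intervals: Eb3→Ab3 = perfect fourth; Ab3→C4 = major third; C4→F4 = perfect fourth.
The smallest is Ab3 to C4, a major third (4 semitones).

major 3rd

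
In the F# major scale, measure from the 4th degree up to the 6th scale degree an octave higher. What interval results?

Spelling the F# major scale: F# G# A# B C# D# E#.
That puts B below D#.
Counting 10 letters and 16 half steps from B gives a major tenth.

major tenth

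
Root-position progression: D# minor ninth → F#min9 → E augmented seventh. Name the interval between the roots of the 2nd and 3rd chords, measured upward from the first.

minor seventh

The roots are F# and E.
7 letter names make it a seventh; at 10 semitones (a half step narrower than major) the quality is minor.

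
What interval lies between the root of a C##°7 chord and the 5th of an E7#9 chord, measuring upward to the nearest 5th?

diminished seventh

The root of C##°7 is C##; the 5th of E7#9 is B.
From C## to B: 9 semitones over a seventh = diminished.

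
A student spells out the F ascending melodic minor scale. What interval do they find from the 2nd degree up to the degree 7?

Spelling the F ascending melodic minor scale: F G Ab Bb C D E.
The 2nd degree is G and the 7th degree is E.
G up to E spans 6 letter names and 9 semitones — a major sixth.

major sixth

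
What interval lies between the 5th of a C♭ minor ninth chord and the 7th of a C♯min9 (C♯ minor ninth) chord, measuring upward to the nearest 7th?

augmented third

The 5th of C♭ minor ninth is G♭; the 7th of C♯min9 (C♯ minor ninth) is B.
G♭ up to B is 5 semitones, a half step wider than a major third, so the interval is augmented.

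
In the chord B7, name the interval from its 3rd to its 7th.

diminished 5th

Spelling the chord: B-D#-F#-A.
So we need the interval from D# up to A.
D# up to A is 6 semitones, a half step narrower than a perfect fifth, so the interval is diminished.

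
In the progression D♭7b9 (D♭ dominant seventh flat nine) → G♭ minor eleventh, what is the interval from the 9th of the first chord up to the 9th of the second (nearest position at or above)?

A4

D♭7b9 (D♭ dominant seventh flat nine) has E𝄫 as its 9th, and G♭ minor eleventh has A♭ as its 9th.
From E𝄫 to A♭: 6 semitones over a fourth = augmented.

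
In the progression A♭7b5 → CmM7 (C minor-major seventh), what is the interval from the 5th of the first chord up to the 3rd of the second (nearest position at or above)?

A♭7b5 has E𝄫 as its 5th, and CmM7 (C minor-major seventh) has E♭ as its 3rd.
1 letter names make it a unison; at 1 semitone (a half step wider than perfect) the quality is augmented.

augmented unison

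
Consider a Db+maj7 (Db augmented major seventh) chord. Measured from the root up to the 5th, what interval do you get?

augmented 5th

Spelling the chord: Db-F-A-C.
The root is Db and the 5th is A.
From Db to A: 8 semitones over a fifth = augmented.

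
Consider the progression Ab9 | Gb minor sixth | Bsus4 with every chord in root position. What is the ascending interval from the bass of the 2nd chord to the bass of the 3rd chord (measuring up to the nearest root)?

The roots are Gb and B.
From Gb to B: 5 semitones over a third = augmented.

A3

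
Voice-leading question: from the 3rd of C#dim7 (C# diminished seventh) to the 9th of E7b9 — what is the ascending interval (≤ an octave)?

minor 2nd

The 3rd of C#dim7 (C# diminished seventh) is E; the 9th of E7b9 is F.
E up to F is 1 semitone, a half step narrower than a major second, so the interval is minor.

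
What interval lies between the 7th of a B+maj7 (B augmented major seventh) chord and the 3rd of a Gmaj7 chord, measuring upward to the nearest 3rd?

minor second

The 7th of B+maj7 (B augmented major seventh) is A#; the 3rd of Gmaj7 is B.
2 letter names make it a second; at 1 semitone (a half step narrower than major) the quality is minor.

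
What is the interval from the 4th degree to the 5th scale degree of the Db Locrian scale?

Spelling the Db Locrian scale: Db Ebb Fb Gb Abb Bbb Cb.
So we need the interval from Gb up to Abb.
2 letter names make it a second; at 1 semitone (a half step narrower than major) the quality is minor.

minor second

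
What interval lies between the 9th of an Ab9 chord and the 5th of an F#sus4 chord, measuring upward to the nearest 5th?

augmented 2nd

The 9th of Ab9 is Bb; the 5th of F#sus4 is C#.
From Bb to C#: 3 semitones over a second = augmented.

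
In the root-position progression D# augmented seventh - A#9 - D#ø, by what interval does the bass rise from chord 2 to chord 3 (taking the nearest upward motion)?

perfect fourth

The roots are A# and D#.
Counting 4 letters and 5 half steps from A# gives a perfect fourth.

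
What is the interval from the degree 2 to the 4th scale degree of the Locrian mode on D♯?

D♯ locrian: D♯ E F♯ G♯ A B C♯.
The degree 2 is E and the degree 4 is G♯.
E up to G♯ spans 3 letter names and 4 semitones — a major third.

major third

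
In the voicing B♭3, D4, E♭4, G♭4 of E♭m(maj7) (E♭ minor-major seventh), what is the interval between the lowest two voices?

major third

Those voices are B♭3 and D4.
B♭ up to D spans 3 letter names and 4 semitones — a major third.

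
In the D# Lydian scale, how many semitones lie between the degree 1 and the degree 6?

The scale is D# E# F## G## A# B# C##.
D# up to B# is a major sixth — 9 semitones.

9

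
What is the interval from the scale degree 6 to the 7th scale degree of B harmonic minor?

B harmonic minor: B C# D E F# G A#.
Scale degree 6 = G; scale degree 7 = A#.
G up to A# is 3 semitones, a half step wider than a major second, so the interval is augmented.

A2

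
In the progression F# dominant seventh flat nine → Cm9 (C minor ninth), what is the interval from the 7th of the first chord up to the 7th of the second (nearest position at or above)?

d5

F# dominant seventh flat nine has E as its 7th, and Cm9 (C minor ninth) has Bb as its 7th.
5 letter names make it a fifth; at 6 semitones (a half step narrower than perfect) the quality is diminished.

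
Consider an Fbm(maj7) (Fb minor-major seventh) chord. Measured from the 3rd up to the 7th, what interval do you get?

augmented fifth

Fbm(maj7): Fb, Abb, Cb, Eb.
3rd = Abb; 7th = Eb.
From Abb to Eb: 8 semitones over a fifth = augmented.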